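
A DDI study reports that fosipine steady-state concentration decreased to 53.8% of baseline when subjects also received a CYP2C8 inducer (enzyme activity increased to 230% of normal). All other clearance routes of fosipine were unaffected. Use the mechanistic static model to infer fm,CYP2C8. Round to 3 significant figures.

Let x = fm,CYP2C8. Because steady-state concentration ∝ 1/CL, relative clearance rose to 1/0.538 = 1.859.
Only the CYP2C8 route changed, so 1.859 = x·2.3 + (1 − x), giving x = 0.661.

0.661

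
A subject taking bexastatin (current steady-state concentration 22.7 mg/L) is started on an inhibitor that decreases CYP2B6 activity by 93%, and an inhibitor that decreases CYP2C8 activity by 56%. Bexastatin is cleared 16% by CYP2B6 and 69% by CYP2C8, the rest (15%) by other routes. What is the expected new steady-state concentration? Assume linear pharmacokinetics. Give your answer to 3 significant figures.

48.8 mg/L

The CYP2B6 pathway (16% of clearance) falls to 0.07× activity: 0.16 × 0.07 = 0.0112.
The CYP2C8 pathway (69% of clearance) drops to 0.44× activity: 0.69 × 0.44 = 0.3036.
The remaining 15% of clearance is unaffected.
CL_new/CL_old = 0.0112 + 0.3036 + 0.15 = 0.4648.
New steady-state concentration = 22.7 / 0.4648 = 48.8 mg/L (concentration scales inversely with clearance).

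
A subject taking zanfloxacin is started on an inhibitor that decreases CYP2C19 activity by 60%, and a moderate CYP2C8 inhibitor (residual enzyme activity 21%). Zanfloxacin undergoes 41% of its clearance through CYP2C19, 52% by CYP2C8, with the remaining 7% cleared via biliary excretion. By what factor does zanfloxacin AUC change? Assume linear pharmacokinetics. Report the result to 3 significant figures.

2.91

The CYP2C19 pathway (41% of clearance) is reduced to 0.4× activity: 0.41 × 0.4 = 0.164.
The CYP2C8 pathway (52% of clearance) falls to 0.21× activity: 0.52 × 0.21 = 0.1092.
The remaining 7% of clearance is unaffected.
CL_new/CL_old = 0.164 + 0.1092 + 0.07 = 0.3432.
Because AUC varies inversely with clearance, the combined effect is 1 / 0.3432 = 2.91.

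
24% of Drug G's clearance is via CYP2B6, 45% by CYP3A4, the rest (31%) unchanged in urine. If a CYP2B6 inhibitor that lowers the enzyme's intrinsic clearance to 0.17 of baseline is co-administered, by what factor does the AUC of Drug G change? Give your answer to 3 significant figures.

1.25

The CYP2B6 pathway (24% of clearance) falls to 0.17× activity: 0.24 × 0.17 = 0.0408.
CYP3A4 (45%) and the residual 31% are unaffected.
CL_new/CL_old = 0.0408 + 0.45 + 0.31 = 0.8008.
Since AUC ∝ 1/CL, the ratio is 1 / 0.8008 = 1.25.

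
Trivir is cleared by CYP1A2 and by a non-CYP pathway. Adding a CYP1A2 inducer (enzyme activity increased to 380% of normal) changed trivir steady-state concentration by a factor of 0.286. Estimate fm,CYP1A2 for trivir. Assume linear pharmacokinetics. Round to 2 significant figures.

Call the CYP1A2 fraction fm. After the interaction, CL_new/CL_old = fm × 3.8 + (1 − fm).
Steady-state concentration ratio = 1 / (new CL fraction), so new CL fraction = 1 / 0.286 = 3.497.
fm × 3.8 + 1 − fm = 3.497  ⇒  fm × (3.8 − 1) = 2.497  ⇒  fm = 0.89.

0.89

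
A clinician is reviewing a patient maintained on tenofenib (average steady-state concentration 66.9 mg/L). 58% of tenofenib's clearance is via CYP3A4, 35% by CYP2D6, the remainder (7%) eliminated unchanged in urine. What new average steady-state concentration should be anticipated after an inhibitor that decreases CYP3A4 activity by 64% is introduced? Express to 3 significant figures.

CYP3A4: 0.58 × 0.36 = 0.2088
CYP2D6: 0.35 (unchanged)
Other: 0.07 (unchanged)
CL_new/CL_old = 0.2088 + 0.35 + 0.07 = 0.6288.
New average steady-state concentration = baseline ÷ relative clearance = 66.9 / 0.6288 = 106 mg/L.

106 mg/L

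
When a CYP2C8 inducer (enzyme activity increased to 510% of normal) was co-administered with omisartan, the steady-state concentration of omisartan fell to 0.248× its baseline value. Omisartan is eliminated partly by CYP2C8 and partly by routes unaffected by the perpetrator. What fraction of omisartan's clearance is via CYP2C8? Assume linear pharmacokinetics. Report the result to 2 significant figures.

CL'/CL = 1 / 0.248 = 4.032
5.1·fm + (1 − fm) = 4.032
fm = (4.032 − 1) / (5.1 − 1) = 0.74

0.74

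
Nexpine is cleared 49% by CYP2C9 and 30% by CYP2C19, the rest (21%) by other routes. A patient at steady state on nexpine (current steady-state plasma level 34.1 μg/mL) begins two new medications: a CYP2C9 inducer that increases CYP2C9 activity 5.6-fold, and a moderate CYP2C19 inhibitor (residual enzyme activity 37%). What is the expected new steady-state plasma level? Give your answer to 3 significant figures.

The CYP2C9 pathway (49% of clearance) rises to 5.6× activity: 0.49 × 5.6 = 2.744.
The CYP2C19 pathway (30% of clearance) falls to 0.37× activity: 0.3 × 0.37 = 0.111.
The remaining 21% of clearance is unaffected.
CL_new/CL_old = 2.744 + 0.111 + 0.21 = 3.065.
New steady-state plasma level = 34.1 / 3.065 = 11.1 μg/mL (concentration scales inversely with clearance).

11.1 μg/mL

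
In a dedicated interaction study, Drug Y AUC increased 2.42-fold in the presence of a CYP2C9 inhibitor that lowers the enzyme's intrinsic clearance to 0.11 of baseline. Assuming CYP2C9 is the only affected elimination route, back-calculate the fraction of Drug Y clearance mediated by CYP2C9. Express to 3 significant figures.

0.659

Let fm be the CYP2C9 fraction. New clearance relative to baseline = fm × 0.11 + (1 − fm).
AUC ratio = 1 / (new CL fraction), so new CL fraction = 1 / 2.42 = 0.4132.
fm × 0.11 + 1 − fm = 0.4132  ⇒  fm × (0.11 − 1) = −0.5868  ⇒  fm = 0.659.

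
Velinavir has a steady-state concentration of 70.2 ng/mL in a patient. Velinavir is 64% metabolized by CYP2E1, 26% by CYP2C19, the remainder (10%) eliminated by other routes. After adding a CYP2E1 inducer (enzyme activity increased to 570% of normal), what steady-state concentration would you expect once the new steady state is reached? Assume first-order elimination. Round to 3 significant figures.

CYP2E1: 0.64 × 5.7 = 3.648
CYP2C19: 0.26 (unchanged)
Other: 0.1 (unchanged)
New clearance relative to baseline: 3.648 + 0.26 + 0.1 = 4.008.
Steady-state concentration ∝ 1/CL, so new value = 70.2 / 4.008 = 17.5 ng/mL.

17.5 ng/mL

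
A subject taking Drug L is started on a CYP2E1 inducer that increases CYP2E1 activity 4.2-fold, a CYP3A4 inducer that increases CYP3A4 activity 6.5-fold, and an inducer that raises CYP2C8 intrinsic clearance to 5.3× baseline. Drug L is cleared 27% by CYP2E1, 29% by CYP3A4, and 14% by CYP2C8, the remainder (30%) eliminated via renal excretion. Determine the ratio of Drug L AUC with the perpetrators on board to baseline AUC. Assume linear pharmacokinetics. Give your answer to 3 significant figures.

0.246

The CYP2E1 pathway (27% of clearance) rises to 4.2× activity: 0.27 × 4.2 = 1.134.
The CYP3A4 pathway (29% of clearance) increases to 6.5× activity: 0.29 × 6.5 = 1.885.
The CYP2C8 pathway (14% of clearance) is boosted to 5.3× activity: 0.14 × 5.3 = 0.742.
Non-CYP routes (30%) are unchanged.
New clearance relative to baseline: 1.134 + 1.885 + 0.742 + 0.3 = 4.061.
AUC ∝ 1/CL: fold-change = 1 / 4.061 = 0.246.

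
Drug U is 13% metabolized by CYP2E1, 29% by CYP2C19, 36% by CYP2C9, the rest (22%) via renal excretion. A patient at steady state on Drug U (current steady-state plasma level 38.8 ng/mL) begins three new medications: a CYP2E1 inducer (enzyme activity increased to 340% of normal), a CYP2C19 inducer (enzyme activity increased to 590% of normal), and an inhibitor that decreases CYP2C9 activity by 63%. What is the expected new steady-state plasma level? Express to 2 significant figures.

15 ng/mL

CYP2E1: 0.13 × 3.4 = 0.442
CYP2C19: 0.29 × 5.9 = 1.711
CYP2C9: 0.36 × 0.37 = 0.1332
Other: 0.22 (unchanged)
CL_new/CL_old = 0.442 + 1.711 + 0.1332 + 0.22 = 2.5062.
Dividing the baseline by the relative clearance: 38.8 / 2.5062 = 15 ng/mL.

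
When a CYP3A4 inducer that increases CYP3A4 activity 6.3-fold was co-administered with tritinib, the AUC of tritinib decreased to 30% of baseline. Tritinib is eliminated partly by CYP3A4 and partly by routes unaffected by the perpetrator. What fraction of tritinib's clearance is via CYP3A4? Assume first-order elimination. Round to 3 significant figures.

CL'/CL = 1 / 0.300 = 3.333
6.3·fm + (1 − fm) = 3.333
fm = (3.333 − 1) / (6.3 − 1) = 0.440

0.440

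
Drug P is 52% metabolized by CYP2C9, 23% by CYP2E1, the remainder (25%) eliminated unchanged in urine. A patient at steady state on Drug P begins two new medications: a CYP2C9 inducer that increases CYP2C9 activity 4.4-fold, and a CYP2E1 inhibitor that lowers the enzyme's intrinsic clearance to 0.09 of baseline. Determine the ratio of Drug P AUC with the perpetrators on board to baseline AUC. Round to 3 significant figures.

0.391

The CYP2C9 pathway (52% of clearance) rises to 4.4× activity: 0.52 × 4.4 = 2.288.
The CYP2E1 pathway (23% of clearance) drops to 0.09× activity: 0.23 × 0.09 = 0.0207.
Non-CYP routes (25%) are unchanged.
CL_new/CL_old = 2.288 + 0.0207 + 0.25 = 2.5587.
Because AUC varies inversely with clearance, the combined effect is 1 / 2.5587 = 0.391.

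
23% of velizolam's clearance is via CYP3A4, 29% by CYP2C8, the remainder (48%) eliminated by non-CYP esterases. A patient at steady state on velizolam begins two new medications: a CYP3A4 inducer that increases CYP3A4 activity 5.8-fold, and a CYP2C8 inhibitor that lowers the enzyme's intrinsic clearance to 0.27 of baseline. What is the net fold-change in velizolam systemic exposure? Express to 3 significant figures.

The CYP3A4 pathway (23% of clearance) is boosted to 5.8× activity: 0.23 × 5.8 = 1.334.
The CYP2C8 pathway (29% of clearance) drops to 0.27× activity: 0.29 × 0.27 = 0.0783.
The remaining 48% of clearance is unaffected.
Relative clearance = 1.334 + 0.0783 + 0.48 = 1.8923.
Systemic exposure ∝ 1/CL: fold-change = 1 / 1.8923 = 0.528.

0.528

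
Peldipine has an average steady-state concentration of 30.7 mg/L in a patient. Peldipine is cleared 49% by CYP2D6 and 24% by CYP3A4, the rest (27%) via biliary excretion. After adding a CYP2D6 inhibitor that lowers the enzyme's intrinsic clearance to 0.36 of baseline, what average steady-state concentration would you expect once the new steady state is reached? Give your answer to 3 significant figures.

CYP2D6: 0.49 × 0.36 = 0.1764
CYP3A4: 0.24 (unchanged)
Other: 0.27 (unchanged)
New clearance relative to baseline: 0.1764 + 0.24 + 0.27 = 0.6864.
New average steady-state concentration = baseline ÷ relative clearance = 30.7 / 0.6864 = 44.7 mg/L.

44.7 mg/L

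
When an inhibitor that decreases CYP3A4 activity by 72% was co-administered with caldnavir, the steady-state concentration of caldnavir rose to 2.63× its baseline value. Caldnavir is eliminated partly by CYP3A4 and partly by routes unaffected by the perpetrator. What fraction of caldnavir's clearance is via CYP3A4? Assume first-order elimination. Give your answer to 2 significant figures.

0.86

Write x for the fraction cleared via CYP3A4. The observed steady-state concentration change means clearance fell to 1/2.63 = 0.3802 of baseline.
Setting x·0.28 + (1 − x) = 0.3802 and solving: x = (0.3802 − 1)/(0.28 − 1) = 0.86.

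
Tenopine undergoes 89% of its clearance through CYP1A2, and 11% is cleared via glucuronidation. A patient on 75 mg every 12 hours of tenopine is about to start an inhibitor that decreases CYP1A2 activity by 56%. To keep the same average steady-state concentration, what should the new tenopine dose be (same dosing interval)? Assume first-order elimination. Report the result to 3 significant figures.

The CYP1A2 pathway (89% of clearance) falls to 0.44× activity: 0.89 × 0.44 = 0.3916.
The remaining 11% of clearance is unaffected.
New clearance relative to baseline: 0.3916 + 0.11 = 0.5016.
To maintain the same steady-state level, dose must scale with clearance: new dose = 75 × 0.5016 = 37.6 mg.

37.6 mg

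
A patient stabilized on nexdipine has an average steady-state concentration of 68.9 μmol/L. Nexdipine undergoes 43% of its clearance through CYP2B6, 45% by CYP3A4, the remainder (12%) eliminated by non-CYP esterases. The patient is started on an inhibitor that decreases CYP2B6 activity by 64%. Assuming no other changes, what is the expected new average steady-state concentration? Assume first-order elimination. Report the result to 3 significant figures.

95.1 μmol/L

The CYP2B6 pathway (43% of clearance) is reduced to 0.36× activity: 0.43 × 0.36 = 0.1548.
CYP3A4 (45%) and the residual 12% are unaffected.
CL_new/CL_old = 0.1548 + 0.45 + 0.12 = 0.7248.
With dosing unchanged, average steady-state concentration scales as 1/CL: 68.9 / 0.7248 = 95.1 μmol/L.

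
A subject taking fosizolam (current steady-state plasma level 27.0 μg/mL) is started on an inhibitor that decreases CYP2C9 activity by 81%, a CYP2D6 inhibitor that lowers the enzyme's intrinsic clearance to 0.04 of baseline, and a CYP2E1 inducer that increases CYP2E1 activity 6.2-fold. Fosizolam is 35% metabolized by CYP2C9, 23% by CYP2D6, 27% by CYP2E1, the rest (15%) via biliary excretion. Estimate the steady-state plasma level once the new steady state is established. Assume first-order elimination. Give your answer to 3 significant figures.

14.2 μg/mL

The CYP2C9 pathway (35% of clearance) falls to 0.19× activity: 0.35 × 0.19 = 0.0665.
The CYP2D6 pathway (23% of clearance) falls to 0.04× activity: 0.23 × 0.04 = 0.0092.
The CYP2E1 pathway (27% of clearance) rises to 6.2× activity: 0.27 × 6.2 = 1.674.
The remaining 15% of clearance is unaffected.
CL_new/CL_old = 0.0665 + 0.0092 + 1.674 + 0.15 = 1.8997.
New steady-state plasma level = 27.0 / 1.8997 = 14.2 μg/mL (concentration scales inversely with clearance).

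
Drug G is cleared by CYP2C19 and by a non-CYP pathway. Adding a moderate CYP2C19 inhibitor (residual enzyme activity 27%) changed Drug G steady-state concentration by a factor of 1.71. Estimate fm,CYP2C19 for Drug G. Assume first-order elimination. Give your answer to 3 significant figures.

Call the CYP2C19 fraction fm. After the interaction, CL_new/CL_old = fm × 0.27 + (1 − fm).
Steady-state concentration ratio = 1 / (new CL fraction), so new CL fraction = 1 / 1.71 = 0.5848.
fm × 0.27 + 1 − fm = 0.5848  ⇒  fm × (0.27 − 1) = −0.4152  ⇒  fm = 0.569.

0.569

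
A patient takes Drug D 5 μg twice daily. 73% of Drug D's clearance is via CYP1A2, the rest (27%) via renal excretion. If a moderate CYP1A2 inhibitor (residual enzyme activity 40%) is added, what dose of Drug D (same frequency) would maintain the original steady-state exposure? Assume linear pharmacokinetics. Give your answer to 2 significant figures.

2.8 μg

The CYP1A2 pathway (73% of clearance) falls to 0.4× activity: 0.73 × 0.4 = 0.292.
Non-CYP routes (27%) are unchanged.
CL_new/CL_old = 0.292 + 0.27 = 0.562.
Css,avg = (dose rate)/CL, so holding Css fixed requires dose ∝ CL: 5 × 0.562 = 2.8 μg.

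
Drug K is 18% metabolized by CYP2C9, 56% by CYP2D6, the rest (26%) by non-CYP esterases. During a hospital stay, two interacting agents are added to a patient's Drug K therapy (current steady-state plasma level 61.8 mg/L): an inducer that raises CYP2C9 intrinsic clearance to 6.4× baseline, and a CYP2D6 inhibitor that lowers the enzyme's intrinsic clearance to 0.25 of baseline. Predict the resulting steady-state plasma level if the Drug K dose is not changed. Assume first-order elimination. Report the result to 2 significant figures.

The CYP2C9 pathway (18% of clearance) is boosted to 6.4× activity: 0.18 × 6.4 = 1.152.
The CYP2D6 pathway (56% of clearance) is reduced to 0.25× activity: 0.56 × 0.25 = 0.14.
Non-CYP routes (26%) are unchanged.
CL_new/CL_old = 1.152 + 0.14 + 0.26 = 1.552.
New steady-state plasma level = 61.8 / 1.552 = 40 mg/L (concentration scales inversely with clearance).

40 mg/L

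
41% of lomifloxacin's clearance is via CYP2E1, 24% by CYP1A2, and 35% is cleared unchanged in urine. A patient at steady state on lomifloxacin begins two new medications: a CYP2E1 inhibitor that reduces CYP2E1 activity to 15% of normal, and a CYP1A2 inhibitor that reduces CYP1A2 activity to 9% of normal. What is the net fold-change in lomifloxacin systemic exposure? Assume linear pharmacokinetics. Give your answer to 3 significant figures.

2.31

The CYP2E1 pathway (41% of clearance) falls to 0.15× activity: 0.41 × 0.15 = 0.0615.
The CYP1A2 pathway (24% of clearance) drops to 0.09× activity: 0.24 × 0.09 = 0.0216.
Non-CYP routes (35%) are unchanged.
Relative clearance = 0.0615 + 0.0216 + 0.35 = 0.4331.
Net systemic exposure ratio = 1 / 0.4331 = 2.31.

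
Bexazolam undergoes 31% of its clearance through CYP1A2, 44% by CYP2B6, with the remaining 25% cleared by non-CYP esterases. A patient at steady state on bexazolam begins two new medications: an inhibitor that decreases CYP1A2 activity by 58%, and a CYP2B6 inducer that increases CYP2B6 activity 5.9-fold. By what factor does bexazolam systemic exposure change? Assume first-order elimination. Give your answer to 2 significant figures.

0.34

The CYP1A2 pathway (31% of clearance) drops to 0.42× activity: 0.31 × 0.42 = 0.1302.
The CYP2B6 pathway (44% of clearance) rises to 5.9× activity: 0.44 × 5.9 = 2.596.
Non-CYP routes (25%) are unchanged.
CL_new/CL_old = 0.1302 + 2.596 + 0.25 = 2.9762.
Systemic exposure ∝ 1/CL: fold-change = 1 / 2.9762 = 0.34.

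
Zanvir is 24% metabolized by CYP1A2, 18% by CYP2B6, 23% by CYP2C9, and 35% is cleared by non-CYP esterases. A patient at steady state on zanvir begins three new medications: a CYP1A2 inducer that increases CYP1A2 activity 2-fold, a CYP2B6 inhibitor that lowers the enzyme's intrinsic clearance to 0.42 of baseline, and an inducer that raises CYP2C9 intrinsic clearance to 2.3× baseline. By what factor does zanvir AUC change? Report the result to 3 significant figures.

0.697

CYP1A2: 0.24 × 2 = 0.48
CYP2B6: 0.18 × 0.42 = 0.0756
CYP2C9: 0.23 × 2.3 = 0.529
Other: 0.35 (unchanged)
CL_new/CL_old = 0.48 + 0.0756 + 0.529 + 0.35 = 1.4346.
Because AUC varies inversely with clearance, the combined effect is 1 / 1.4346 = 0.697.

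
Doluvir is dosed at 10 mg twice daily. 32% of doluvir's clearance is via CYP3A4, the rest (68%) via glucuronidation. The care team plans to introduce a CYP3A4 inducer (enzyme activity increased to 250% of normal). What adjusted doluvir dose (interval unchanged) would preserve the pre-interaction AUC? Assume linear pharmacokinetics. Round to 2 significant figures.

15 mg

The CYP3A4 pathway (32% of clearance) increases to 2.5× activity: 0.32 × 2.5 = 0.8.
Non-CYP routes (68%) are unchanged.
Relative clearance = 0.8 + 0.68 = 1.48.
Css,avg = (dose rate)/CL, so holding Css fixed requires dose ∝ CL: 10 × 1.48 = 15 mg.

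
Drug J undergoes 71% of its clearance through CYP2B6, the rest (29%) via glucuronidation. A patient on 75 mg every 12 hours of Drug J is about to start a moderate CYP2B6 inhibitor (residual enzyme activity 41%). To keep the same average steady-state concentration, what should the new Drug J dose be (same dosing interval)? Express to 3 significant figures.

The CYP2B6 pathway (71% of clearance) drops to 0.41× activity: 0.71 × 0.41 = 0.2911.
Non-CYP routes (29%) are unchanged.
CL_new/CL_old = 0.2911 + 0.29 = 0.5811.
Exposure is unchanged when dose changes in proportion to clearance. New dose = 75 mg × 0.5811 = 43.6 mg.

43.6 mg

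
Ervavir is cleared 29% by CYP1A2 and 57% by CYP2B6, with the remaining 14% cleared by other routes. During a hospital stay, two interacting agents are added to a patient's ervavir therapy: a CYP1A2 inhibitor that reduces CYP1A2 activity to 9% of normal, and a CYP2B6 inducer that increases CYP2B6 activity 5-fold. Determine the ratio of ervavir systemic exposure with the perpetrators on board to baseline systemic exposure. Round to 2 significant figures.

0.33

CYP1A2: 0.29 × 0.09 = 0.0261
CYP2B6: 0.57 × 5 = 2.85
Other: 0.14 (unchanged)
Relative clearance = 0.0261 + 2.85 + 0.14 = 3.0161.
Systemic exposure ∝ 1/CL: fold-change = 1 / 3.0161 = 0.33.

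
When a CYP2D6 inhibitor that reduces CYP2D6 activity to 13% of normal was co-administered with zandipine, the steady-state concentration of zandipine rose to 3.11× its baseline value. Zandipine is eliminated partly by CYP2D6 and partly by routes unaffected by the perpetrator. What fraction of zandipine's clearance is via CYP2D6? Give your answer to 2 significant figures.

0.78

CL'/CL = 1 / 3.11 = 0.3215
0.13·fm + (1 − fm) = 0.3215
fm = (0.3215 − 1) / (0.13 − 1) = 0.78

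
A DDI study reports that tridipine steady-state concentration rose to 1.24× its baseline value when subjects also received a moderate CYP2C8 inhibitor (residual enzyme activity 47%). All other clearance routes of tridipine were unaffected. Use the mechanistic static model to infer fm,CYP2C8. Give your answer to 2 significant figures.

0.37

Let x = fm,CYP2C8. Because steady-state concentration ∝ 1/CL, relative clearance fell to 1/1.24 = 0.8065.
Only the CYP2C8 route changed, so 0.8065 = x·0.47 + (1 − x), giving x = 0.37.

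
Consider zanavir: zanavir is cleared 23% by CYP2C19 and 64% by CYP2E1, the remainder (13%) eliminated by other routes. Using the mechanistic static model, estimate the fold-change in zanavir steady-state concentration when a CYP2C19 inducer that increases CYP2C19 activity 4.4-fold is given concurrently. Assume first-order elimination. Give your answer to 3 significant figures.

The CYP2C19 pathway (23% of clearance) rises to 4.4× activity: 0.23 × 4.4 = 1.012.
CYP2E1 (64%) and the residual 13% are unaffected.
New clearance relative to baseline: 1.012 + 0.64 + 0.13 = 1.782.
Steady-state concentration is inversely proportional to clearance, so the fold-change is 1 / 1.782 = 0.561.

0.561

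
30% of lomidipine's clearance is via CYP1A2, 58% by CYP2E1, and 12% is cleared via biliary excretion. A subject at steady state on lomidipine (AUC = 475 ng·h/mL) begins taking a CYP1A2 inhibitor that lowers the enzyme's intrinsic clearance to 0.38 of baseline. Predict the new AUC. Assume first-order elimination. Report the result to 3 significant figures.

The CYP1A2 pathway (30% of clearance) falls to 0.38× activity: 0.3 × 0.38 = 0.114.
CYP2E1 (58%) and the residual 12% are unaffected.
New clearance relative to baseline: 0.114 + 0.58 + 0.12 = 0.814.
AUC ∝ 1/CL, so new value = 475 / 0.814 = 584 ng·h/mL.

584 ng·h/mL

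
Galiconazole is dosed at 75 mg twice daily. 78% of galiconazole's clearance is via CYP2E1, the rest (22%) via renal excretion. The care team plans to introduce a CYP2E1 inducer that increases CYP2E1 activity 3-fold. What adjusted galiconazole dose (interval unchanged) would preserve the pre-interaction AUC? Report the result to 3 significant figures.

192 mg

CYP2E1: 0.78 × 3 = 2.34
Other: 0.22 (unchanged)
CL_new/CL_old = 2.34 + 0.22 = 2.56.
To maintain the same steady-state level, dose must scale with clearance: new dose = 75 × 2.56 = 192 mg.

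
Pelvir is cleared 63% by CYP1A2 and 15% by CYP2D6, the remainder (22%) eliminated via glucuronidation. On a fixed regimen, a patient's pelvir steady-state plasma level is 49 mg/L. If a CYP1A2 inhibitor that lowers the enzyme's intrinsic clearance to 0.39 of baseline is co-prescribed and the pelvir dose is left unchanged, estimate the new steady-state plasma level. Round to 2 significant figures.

80 mg/L

The CYP1A2 pathway (63% of clearance) falls to 0.39× activity: 0.63 × 0.39 = 0.2457.
CYP2D6 (15%) and the residual 22% are unaffected.
New clearance relative to baseline: 0.2457 + 0.15 + 0.22 = 0.6157.
New steady-state plasma level = baseline ÷ relative clearance = 49 / 0.6157 = 80 mg/L.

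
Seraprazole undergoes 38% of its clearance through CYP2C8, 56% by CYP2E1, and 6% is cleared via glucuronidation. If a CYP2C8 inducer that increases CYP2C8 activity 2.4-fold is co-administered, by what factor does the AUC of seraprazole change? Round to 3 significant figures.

0.653

The CYP2C8 pathway (38% of clearance) increases to 2.4× activity: 0.38 × 2.4 = 0.912.
CYP2E1 (56%) and the residual 6% are unaffected.
Relative clearance = 0.912 + 0.56 + 0.06 = 1.532.
AUC ratio = CL_old/CL_new = 1 / 1.532 = 0.653.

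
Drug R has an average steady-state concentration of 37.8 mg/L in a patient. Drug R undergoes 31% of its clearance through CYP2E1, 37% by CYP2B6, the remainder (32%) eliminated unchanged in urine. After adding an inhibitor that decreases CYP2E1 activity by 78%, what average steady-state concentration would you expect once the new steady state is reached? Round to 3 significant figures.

49.9 mg/L

The CYP2E1 pathway (31% of clearance) falls to 0.22× activity: 0.31 × 0.22 = 0.0682.
CYP2B6 (37%) and the residual 32% are unaffected.
Relative clearance = 0.0682 + 0.37 + 0.32 = 0.7582.
Average steady-state concentration ∝ 1/CL, so new value = 37.8 / 0.7582 = 49.9 mg/L.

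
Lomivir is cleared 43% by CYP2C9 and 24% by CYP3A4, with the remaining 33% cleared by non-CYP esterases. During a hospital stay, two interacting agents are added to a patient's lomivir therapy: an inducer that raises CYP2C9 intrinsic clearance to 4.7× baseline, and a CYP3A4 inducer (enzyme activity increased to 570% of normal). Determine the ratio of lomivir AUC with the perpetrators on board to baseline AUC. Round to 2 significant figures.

CYP2C9: 0.43 × 4.7 = 2.021
CYP3A4: 0.24 × 5.7 = 1.368
Other: 0.33 (unchanged)
Relative clearance = 2.021 + 1.368 + 0.33 = 3.719.
AUC ∝ 1/CL: fold-change = 1 / 3.719 = 0.27.

0.27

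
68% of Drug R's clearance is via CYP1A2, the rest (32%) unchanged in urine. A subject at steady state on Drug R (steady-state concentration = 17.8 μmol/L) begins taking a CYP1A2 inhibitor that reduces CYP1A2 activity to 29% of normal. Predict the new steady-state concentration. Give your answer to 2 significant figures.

The CYP1A2 pathway (68% of clearance) falls to 0.29× activity: 0.68 × 0.29 = 0.1972.
The remaining 32% of clearance is unaffected.
New clearance relative to baseline: 0.1972 + 0.32 = 0.5172.
Steady-state concentration ∝ 1/CL, so new value = 17.8 / 0.5172 = 34 μmol/L.

34 μmol/L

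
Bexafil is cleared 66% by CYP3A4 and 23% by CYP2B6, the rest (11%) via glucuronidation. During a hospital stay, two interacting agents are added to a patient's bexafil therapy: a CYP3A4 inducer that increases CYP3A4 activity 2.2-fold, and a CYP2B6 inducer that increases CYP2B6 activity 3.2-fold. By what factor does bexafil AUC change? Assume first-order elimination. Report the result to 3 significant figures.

0.435

The CYP3A4 pathway (66% of clearance) is boosted to 2.2× activity: 0.66 × 2.2 = 1.452.
The CYP2B6 pathway (23% of clearance) is boosted to 3.2× activity: 0.23 × 3.2 = 0.736.
The remaining 11% of clearance is unaffected.
CL_new/CL_old = 1.452 + 0.736 + 0.11 = 2.298.
AUC ∝ 1/CL: fold-change = 1 / 2.298 = 0.435.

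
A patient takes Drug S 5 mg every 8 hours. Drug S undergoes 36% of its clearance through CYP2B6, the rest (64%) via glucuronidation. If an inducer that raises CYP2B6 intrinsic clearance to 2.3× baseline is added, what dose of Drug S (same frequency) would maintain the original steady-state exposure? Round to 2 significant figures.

CYP2B6: 0.36 × 2.3 = 0.828
Other: 0.64 (unchanged)
New clearance relative to baseline: 0.828 + 0.64 = 1.468.
Exposure is unchanged when dose changes in proportion to clearance. New dose = 5 mg × 1.468 = 7.3 mg.

7.3 mg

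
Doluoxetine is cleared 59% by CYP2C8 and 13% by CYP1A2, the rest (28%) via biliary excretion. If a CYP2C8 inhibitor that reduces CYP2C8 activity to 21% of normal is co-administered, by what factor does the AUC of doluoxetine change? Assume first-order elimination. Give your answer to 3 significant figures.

The CYP2C8 pathway (59% of clearance) is reduced to 0.21× activity: 0.59 × 0.21 = 0.1239.
CYP1A2 (13%) and the residual 28% are unaffected.
Relative clearance = 0.1239 + 0.13 + 0.28 = 0.5339.
AUC is inversely proportional to clearance, so the fold-change is 1 / 0.5339 = 1.87.

1.87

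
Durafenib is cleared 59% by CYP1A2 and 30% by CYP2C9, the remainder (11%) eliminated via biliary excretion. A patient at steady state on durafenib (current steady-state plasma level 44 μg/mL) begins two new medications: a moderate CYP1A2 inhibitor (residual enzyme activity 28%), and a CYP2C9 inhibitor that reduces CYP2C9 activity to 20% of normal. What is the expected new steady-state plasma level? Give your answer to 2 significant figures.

1.3 × 10² μg/mL

CYP1A2: 0.59 × 0.28 = 0.1652
CYP2C9: 0.3 × 0.2 = 0.06
Other: 0.11 (unchanged)
CL_new/CL_old = 0.1652 + 0.06 + 0.11 = 0.3352.
Steady-state plasma level ∝ 1/CL: new value = 44 / 0.3352 = 1.3 × 10² μg/mL.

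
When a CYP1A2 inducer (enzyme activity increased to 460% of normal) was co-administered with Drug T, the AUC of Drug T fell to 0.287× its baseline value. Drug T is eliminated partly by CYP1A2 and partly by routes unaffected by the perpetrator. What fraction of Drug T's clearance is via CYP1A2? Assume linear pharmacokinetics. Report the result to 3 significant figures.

CL'/CL = 1 / 0.287 = 3.484
4.6·fm + (1 − fm) = 3.484
fm = (3.484 − 1) / (4.6 − 1) = 0.690

0.690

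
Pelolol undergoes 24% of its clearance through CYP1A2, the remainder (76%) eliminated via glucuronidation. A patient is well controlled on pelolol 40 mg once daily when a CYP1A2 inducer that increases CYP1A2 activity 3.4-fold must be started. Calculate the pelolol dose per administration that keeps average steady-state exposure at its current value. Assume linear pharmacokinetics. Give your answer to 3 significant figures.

63.0 mg

The CYP1A2 pathway (24% of clearance) increases to 3.4× activity: 0.24 × 3.4 = 0.816.
The remaining 76% of clearance is unaffected.
Relative clearance = 0.816 + 0.76 = 1.576.
Exposure is unchanged when dose changes in proportion to clearance. New dose = 40 mg × 1.576 = 63.0 mg.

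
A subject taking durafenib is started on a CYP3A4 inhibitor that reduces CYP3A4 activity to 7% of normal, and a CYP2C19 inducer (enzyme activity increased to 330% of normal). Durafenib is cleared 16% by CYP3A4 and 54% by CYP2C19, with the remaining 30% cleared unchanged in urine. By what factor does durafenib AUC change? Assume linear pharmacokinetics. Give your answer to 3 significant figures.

0.478

CYP3A4: 0.16 × 0.07 = 0.0112
CYP2C19: 0.54 × 3.3 = 1.782
Other: 0.3 (unchanged)
New clearance relative to baseline: 0.0112 + 1.782 + 0.3 = 2.0932.
AUC ∝ 1/CL: fold-change = 1 / 2.0932 = 0.478.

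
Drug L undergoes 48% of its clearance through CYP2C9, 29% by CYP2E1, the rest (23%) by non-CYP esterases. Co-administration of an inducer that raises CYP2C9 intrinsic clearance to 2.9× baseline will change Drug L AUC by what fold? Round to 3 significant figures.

CYP2C9: 0.48 × 2.9 = 1.392
CYP2E1: 0.29 (unchanged)
Other: 0.23 (unchanged)
New clearance relative to baseline: 1.392 + 0.29 + 0.23 = 1.912.
Since AUC ∝ 1/CL, the ratio is 1 / 1.912 = 0.523.

0.523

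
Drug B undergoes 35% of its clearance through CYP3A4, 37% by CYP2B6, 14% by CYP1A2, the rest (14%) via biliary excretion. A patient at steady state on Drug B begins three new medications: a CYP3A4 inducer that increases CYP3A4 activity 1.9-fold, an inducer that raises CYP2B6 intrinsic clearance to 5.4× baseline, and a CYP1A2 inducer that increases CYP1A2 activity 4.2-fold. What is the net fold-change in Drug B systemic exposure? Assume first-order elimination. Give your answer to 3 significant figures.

0.295

CYP3A4: 0.35 × 1.9 = 0.665
CYP2B6: 0.37 × 5.4 = 1.998
CYP1A2: 0.14 × 4.2 = 0.588
Other: 0.14 (unchanged)
Relative clearance = 0.665 + 1.998 + 0.588 + 0.14 = 3.391.
Because systemic exposure varies inversely with clearance, the combined effect is 1 / 3.391 = 0.295.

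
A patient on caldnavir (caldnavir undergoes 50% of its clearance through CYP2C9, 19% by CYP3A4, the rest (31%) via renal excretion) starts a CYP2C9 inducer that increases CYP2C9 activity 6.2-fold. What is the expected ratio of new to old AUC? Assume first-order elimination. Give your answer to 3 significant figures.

The CYP2C9 pathway (50% of clearance) is boosted to 6.2× activity: 0.5 × 6.2 = 3.1.
CYP3A4 (19%) and the residual 31% are unaffected.
CL_new/CL_old = 3.1 + 0.19 + 0.31 = 3.6.
AUC ratio = CL_old/CL_new = 1 / 3.6 = 0.278.

0.278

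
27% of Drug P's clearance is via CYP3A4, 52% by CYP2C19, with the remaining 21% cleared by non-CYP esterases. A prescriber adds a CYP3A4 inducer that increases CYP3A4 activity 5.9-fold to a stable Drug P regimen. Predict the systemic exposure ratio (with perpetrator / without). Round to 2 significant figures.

0.43

CYP3A4: 0.27 × 5.9 = 1.593
CYP2C19: 0.52 (unchanged)
Other: 0.21 (unchanged)
New clearance relative to baseline: 1.593 + 0.52 + 0.21 = 2.323.
Since systemic exposure ∝ 1/CL, the ratio is 1 / 2.323 = 0.43.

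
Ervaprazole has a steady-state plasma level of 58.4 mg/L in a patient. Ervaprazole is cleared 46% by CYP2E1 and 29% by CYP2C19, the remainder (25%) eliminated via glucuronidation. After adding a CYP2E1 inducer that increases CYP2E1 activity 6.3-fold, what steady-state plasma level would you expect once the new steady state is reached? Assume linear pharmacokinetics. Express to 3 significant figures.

The CYP2E1 pathway (46% of clearance) rises to 6.3× activity: 0.46 × 6.3 = 2.898.
CYP2C19 (29%) and the residual 25% are unaffected.
Relative clearance = 2.898 + 0.29 + 0.25 = 3.438.
Steady-state plasma level ∝ 1/CL, so new value = 58.4 / 3.438 = 17.0 mg/L.

17.0 mg/L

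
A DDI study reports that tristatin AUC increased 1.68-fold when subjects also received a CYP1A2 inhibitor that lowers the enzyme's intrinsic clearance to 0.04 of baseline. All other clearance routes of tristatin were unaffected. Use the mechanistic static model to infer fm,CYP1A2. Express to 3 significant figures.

0.422

Call the CYP1A2 fraction fm. After the interaction, CL_new/CL_old = fm × 0.04 + (1 − fm).
AUC ratio = 1 / (new CL fraction), so new CL fraction = 1 / 1.68 = 0.5952.
fm × 0.04 + 1 − fm = 0.5952  ⇒  fm × (0.04 − 1) = −0.4048  ⇒  fm = 0.422.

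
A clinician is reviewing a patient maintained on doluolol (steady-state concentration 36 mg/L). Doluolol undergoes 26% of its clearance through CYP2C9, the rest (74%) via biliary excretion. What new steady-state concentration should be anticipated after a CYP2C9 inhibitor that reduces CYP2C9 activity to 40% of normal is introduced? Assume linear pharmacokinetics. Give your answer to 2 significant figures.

CYP2C9: 0.26 × 0.4 = 0.104
Other: 0.74 (unchanged)
New clearance relative to baseline: 0.104 + 0.74 = 0.844.
Steady-state concentration ∝ 1/CL, so new value = 36 / 0.844 = 43 mg/L.

43 mg/L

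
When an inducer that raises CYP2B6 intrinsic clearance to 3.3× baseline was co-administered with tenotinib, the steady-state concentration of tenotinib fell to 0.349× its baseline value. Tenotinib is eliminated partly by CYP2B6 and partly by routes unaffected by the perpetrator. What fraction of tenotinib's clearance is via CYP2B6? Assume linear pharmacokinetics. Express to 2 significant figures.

0.81

CL'/CL = 1 / 0.349 = 2.865
3.3·fm + (1 − fm) = 2.865
fm = (2.865 − 1) / (3.3 − 1) = 0.81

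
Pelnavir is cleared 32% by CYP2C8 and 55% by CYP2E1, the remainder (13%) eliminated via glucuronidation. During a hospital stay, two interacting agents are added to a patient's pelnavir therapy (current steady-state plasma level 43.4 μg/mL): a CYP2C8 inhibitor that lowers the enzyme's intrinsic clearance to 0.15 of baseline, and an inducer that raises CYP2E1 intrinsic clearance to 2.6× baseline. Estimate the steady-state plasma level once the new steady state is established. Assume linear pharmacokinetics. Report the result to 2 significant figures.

CYP2C8: 0.32 × 0.15 = 0.048
CYP2E1: 0.55 × 2.6 = 1.43
Other: 0.13 (unchanged)
Relative clearance = 0.048 + 1.43 + 0.13 = 1.608.
New steady-state plasma level = 43.4 / 1.608 = 27 μg/mL (concentration scales inversely with clearance).

27 μg/mL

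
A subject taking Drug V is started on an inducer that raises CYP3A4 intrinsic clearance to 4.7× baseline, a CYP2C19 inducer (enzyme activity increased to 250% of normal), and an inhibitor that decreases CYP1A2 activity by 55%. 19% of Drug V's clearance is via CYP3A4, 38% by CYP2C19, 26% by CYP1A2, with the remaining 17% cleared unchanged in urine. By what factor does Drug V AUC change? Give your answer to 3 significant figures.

0.469

The CYP3A4 pathway (19% of clearance) increases to 4.7× activity: 0.19 × 4.7 = 0.893.
The CYP2C19 pathway (38% of clearance) increases to 2.5× activity: 0.38 × 2.5 = 0.95.
The CYP1A2 pathway (26% of clearance) is reduced to 0.45× activity: 0.26 × 0.45 = 0.117.
The remaining 17% of clearance is unaffected.
CL_new/CL_old = 0.893 + 0.95 + 0.117 + 0.17 = 2.13.
Net AUC ratio = 1 / 2.13 = 0.469.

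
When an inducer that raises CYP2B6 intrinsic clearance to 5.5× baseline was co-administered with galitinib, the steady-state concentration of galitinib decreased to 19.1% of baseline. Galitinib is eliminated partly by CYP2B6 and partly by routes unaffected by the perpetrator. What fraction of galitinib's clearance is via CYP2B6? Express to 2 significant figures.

Let fm be the CYP2B6 fraction. New clearance relative to baseline = fm × 5.5 + (1 − fm).
Steady-state concentration ratio = 1 / (new CL fraction), so new CL fraction = 1 / 0.191 = 5.236.
fm × 5.5 + 1 − fm = 5.236  ⇒  fm × (5.5 − 1) = 4.236  ⇒  fm = 0.94.

0.94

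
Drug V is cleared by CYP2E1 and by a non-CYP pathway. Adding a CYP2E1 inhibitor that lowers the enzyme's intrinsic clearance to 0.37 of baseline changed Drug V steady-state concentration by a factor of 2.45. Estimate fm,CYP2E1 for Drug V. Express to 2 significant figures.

CL'/CL = 1 / 2.45 = 0.4082
0.37·fm + (1 − fm) = 0.4082
fm = (0.4082 − 1) / (0.37 − 1) = 0.94

0.94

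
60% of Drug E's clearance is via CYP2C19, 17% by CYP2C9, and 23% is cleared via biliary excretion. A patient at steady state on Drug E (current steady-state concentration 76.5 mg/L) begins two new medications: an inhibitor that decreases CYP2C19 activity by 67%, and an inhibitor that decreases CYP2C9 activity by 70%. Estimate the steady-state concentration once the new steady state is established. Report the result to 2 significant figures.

1.6 × 10² mg/L

CYP2C19: 0.6 × 0.33 = 0.198
CYP2C9: 0.17 × 0.3 = 0.051
Other: 0.23 (unchanged)
Relative clearance = 0.198 + 0.051 + 0.23 = 0.479.
Dividing the baseline by the relative clearance: 76.5 / 0.479 = 1.6 × 10² mg/L.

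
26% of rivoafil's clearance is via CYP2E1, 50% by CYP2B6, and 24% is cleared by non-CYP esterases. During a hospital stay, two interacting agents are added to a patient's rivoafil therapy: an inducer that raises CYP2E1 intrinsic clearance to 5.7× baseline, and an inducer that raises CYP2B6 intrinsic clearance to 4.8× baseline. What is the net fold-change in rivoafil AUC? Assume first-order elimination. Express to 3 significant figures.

0.243

CYP2E1: 0.26 × 5.7 = 1.482
CYP2B6: 0.5 × 4.8 = 2.4
Other: 0.24 (unchanged)
New clearance relative to baseline: 1.482 + 2.4 + 0.24 = 4.122.
Because AUC varies inversely with clearance, the combined effect is 1 / 4.122 = 0.243.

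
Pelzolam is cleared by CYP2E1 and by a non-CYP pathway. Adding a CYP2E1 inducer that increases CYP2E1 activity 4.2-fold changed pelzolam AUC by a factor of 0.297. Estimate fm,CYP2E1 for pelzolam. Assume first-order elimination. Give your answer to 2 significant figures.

0.74

Call the CYP2E1 fraction fm. After the interaction, CL_new/CL_old = fm × 4.2 + (1 − fm).
AUC ratio = 1 / (new CL fraction), so new CL fraction = 1 / 0.297 = 3.367.
fm × 4.2 + 1 − fm = 3.367  ⇒  fm × (4.2 − 1) = 2.367  ⇒  fm = 0.74.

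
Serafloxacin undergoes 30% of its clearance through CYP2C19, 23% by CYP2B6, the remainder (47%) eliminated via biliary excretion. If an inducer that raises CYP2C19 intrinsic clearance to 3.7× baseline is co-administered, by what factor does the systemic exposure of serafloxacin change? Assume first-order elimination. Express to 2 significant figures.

The CYP2C19 pathway (30% of clearance) is boosted to 3.7× activity: 0.3 × 3.7 = 1.11.
CYP2B6 (23%) and the residual 47% are unaffected.
CL_new/CL_old = 1.11 + 0.23 + 0.47 = 1.81.
Systemic exposure ratio = CL_old/CL_new = 1 / 1.81 = 0.55.

0.55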